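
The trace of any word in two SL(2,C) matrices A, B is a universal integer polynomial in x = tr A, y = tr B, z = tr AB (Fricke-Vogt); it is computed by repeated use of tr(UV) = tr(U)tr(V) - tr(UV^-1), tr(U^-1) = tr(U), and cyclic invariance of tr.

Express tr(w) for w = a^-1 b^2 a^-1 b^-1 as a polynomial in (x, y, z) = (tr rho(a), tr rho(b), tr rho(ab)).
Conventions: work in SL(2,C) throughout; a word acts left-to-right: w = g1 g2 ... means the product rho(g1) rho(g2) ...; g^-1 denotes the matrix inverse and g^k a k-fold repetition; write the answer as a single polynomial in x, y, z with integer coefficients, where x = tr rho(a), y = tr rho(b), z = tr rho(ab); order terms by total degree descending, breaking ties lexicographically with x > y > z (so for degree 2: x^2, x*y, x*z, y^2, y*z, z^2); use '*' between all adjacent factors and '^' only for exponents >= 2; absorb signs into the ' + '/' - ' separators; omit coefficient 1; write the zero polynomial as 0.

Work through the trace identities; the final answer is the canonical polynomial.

tr(a^-1 b) = tr(b) * tr(a) - tr(b a) = x*y - z
tr(a^2 b) = tr(a) * tr(b a) - tr(b) = x*z - y
tr(a^2) = tr(a) * tr(a) - tr(1) = x^2 - 2
tr(a b^2 a) = tr(b) * tr(a^2 b) - tr(a^2) = x*y*z - x^2 - y^2 + 2
tr(a b a b) = tr(b a) * tr(b a) - tr(1) = z^2 - 2
tr(a b^2 a b) = tr(b) * tr(a b a b) - tr(a b a) = y*z^2 - x*z - y
tr(b^2 a b^-1 a) = tr(a b^2 a) * tr(b) - tr(a b^2 a b) = x*y^2*z - x^2*y - y^3 - y*z^2 + x*z + 3*y
tr(b^-1 a^-1 b^2 a) = tr(b^2 a b^-1) * tr(a) - tr(b^2 a b^-1 a) = -x*y^2*z + x^2*y + y^3 + y*z^2 - 3*y
tr(a^-1 b^2 a^-1 b^-1) = tr(b^-1 a^-1 b^2) * tr(a) - tr(b^-1 a^-1 b^2 a) = x*y^2*z - y^3 - y*z^2 - x*z + 3*y

x*y^2*z - y^3 - y*z^2 - x*z + 3*y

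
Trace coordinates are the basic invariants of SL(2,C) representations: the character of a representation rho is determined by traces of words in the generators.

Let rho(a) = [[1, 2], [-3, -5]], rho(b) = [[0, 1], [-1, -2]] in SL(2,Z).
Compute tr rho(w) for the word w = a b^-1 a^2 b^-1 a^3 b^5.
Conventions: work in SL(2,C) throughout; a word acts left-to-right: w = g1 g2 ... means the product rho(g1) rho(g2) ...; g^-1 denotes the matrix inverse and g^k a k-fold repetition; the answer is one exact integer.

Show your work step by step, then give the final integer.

-3396

rho(a) = [[1, 2], [-3, -5]]
... * rho(b^-1) = [[-2, -1], [1, 0]]  ->  [[0, -1], [1, 3]]
... * rho(a) = [[1, 2], [-3, -5]]  ->  [[3, 5], [-8, -13]]
... * rho(a) = [[1, 2], [-3, -5]]  ->  [[-12, -19], [31, 49]]
... * rho(b^-1) = [[-2, -1], [1, 0]]  ->  [[5, 12], [-13, -31]]
... * rho(a) = [[1, 2], [-3, -5]]  ->  [[-31, -50], [80, 129]]
... * rho(a) = [[1, 2], [-3, -5]]  ->  [[119, 188], [-307, -485]]
... * rho(a) = [[1, 2], [-3, -5]]  ->  [[-445, -702], [1148, 1811]]
... * rho(b) = [[0, 1], [-1, -2]]  ->  [[702, 959], [-1811, -2474]]
... * rho(b) = [[0, 1], [-1, -2]]  ->  [[-959, -1216], [2474, 3137]]
... * rho(b) = [[0, 1], [-1, -2]]  ->  [[1216, 1473], [-3137, -3800]]
... * rho(b) = [[0, 1], [-1, -2]]  ->  [[-1473, -1730], [3800, 4463]]
... * rho(b) = [[0, 1], [-1, -2]]  ->  [[1730, 1987], [-4463, -5126]]
tr = 1730 + -5126 = -3396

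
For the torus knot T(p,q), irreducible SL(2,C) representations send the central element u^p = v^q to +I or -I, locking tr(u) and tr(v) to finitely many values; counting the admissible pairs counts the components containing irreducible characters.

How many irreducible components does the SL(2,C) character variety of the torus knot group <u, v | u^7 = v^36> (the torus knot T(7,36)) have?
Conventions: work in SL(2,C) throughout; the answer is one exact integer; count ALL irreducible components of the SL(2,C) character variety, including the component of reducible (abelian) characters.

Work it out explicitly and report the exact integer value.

For T(7,36): irreducibility forces the central element u^7 = v^36 to one of +I, -I.
On an irreducible component, tr(u) is locked at 2*cos(pi*alpha/7) for some alpha in 1..6, and tr(v) at 2*cos(pi*beta/36) for some beta in 1..35.
u^7 = (-1)^alpha I and v^36 = (-1)^beta I must agree, so alpha and beta have equal parity.
count pairs: odd alpha (3 choices) x odd beta (18), plus even alpha (3) x even beta (17): 3*18 + 3*17 = 105.
Total: 105 irreducible-character components + 1 reducible (abelian) component = 106.

106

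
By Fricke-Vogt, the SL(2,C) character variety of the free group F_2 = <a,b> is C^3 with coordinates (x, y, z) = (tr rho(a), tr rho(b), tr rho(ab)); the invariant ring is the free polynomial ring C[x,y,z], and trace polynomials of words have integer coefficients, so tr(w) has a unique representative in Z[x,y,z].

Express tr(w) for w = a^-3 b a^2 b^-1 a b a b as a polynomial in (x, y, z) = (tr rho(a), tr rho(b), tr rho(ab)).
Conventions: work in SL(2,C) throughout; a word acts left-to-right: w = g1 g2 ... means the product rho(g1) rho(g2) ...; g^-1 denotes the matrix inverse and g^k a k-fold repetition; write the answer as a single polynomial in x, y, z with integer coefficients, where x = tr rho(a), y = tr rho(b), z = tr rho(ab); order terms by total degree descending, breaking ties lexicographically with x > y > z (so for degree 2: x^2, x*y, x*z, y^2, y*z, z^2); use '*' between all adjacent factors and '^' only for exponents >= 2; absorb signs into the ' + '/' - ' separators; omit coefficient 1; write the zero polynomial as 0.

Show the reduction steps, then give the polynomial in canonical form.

trace(b a b a) = trace(b a) trace(b a) - trace(1)  (split on b) = z^2 - 2
trace(b a b) = trace(b) trace(a b) - trace(a)  (reduce the b square) = y*z - x
trace(a b a b a) = trace(a) trace(b a b a) - trace(b a b)  (reduce the a square) = x*z^2 - y*z - x
trace(a^3 b a b) = trace(a) trace(a b a b a) - trace(a b a b)  (reduce the a square) = x^2*z^2 - x*y*z - x^2 - z^2 + 2
trace(a b a) = trace(a) trace(b a) - trace(b)  (reduce the a square) = x*z - y
trace(a b a^2) = trace(a) trace(a b a) - trace(a b)  (reduce the a square) = x^2*z - x*y - z
trace(a^3 b a) = trace(a) trace(a b a^2) - trace(a b a)  (reduce the a square) = x^3*z - x^2*y - 2*x*z + y
trace(a b a b^2 a^2) = trace(b) trace(a^3 b a b) - trace(a^3 b a)  (reduce the b square) = x^2*y*z^2 - x^3*z - x*y^2*z - y*z^2 + 2*x*z + y
trace(b a b a b a) = trace(a b) trace(a b a b) - trace(a^-1 b^-1)  (split on a) = z^3 - 3*z
trace(b a b a b) = trace(b) trace(a b a b) - trace(a b a)  (reduce the b square) = y*z^2 - x*z - y
trace(a^2 b a b a b) = trace(a) trace(b a b a b a) - trace(b a b a b)  (reduce the a square) = x*z^3 - y*z^2 - 2*x*z + y
trace(a b a b^2 a^2 b) = trace(b) trace(a^2 b a b a b) - trace(a^2 b a b a)  (reduce the b square) = x*y*z^3 - x^2*z^2 - y^2*z^2 - x*y*z + x^2 + y^2 + z^2 - 2
trace(b a^2 b^-1 a b a b) = trace(a b a b^2 a^2) trace(b) - trace(a b a b^2 a^2 b)  (eliminate b^-1) = x^2*y^2*z^2 - x^3*y*z - x*y^3*z - x*y*z^3 + x^2*z^2 + 3*x*y*z - x^2 - z^2 + 2
trace(a b a b a b a^2) = trace(a) trace(a b a b a b a) - trace(a b a b a b)  (reduce the a square) = x^2*z^3 - x*y*z^2 - 2*x^2*z - z^3 + x*y + 3*z
trace(b a b a b a b a) = trace(a b a b) trace(a b a b) - trace(1)  (split on a) = z^4 - 4*z^2 + 2
trace(b a b a b a b) = trace(b) trace(a b a b a b) - trace(a b a b a)  (reduce the b square) = y*z^3 - x*z^2 - 2*y*z + x
trace(a b a b a b a^2 b) = trace(a) trace(b a b a b a b a) - trace(b a b a b a b)  (reduce the a square) = x*z^4 - y*z^3 - 3*x*z^2 + 2*y*z + x
trace(b a^2 b^-1 a b a b a) = trace(a b a b a b a^2) trace(b) - trace(a b a b a b a^2 b)  (eliminate b^-1) = x^2*y*z^3 - x*y^2*z^2 - x*z^4 - 2*x^2*y*z + x*y^2 + 3*x*z^2 + y*z - x
trace(b a^2 b^-1 a b a b a^-1) = trace(b a^2 b^-1 a b a b) trace(a) - trace(b a^2 b^-1 a b a b a)  (eliminate a^-1) = x^3*y^2*z^2 - x^4*y*z - x^2*y^3*z - 2*x^2*y*z^3 + x^3*z^2 + x*y^2*z^2 + x*z^4 + 5*x^2*y*z - x^3 - x*y^2 - 4*x*z^2 - y*z + 3*x
trace(b a^2 b^-1 a b a b a^-2) = trace(b a^2 b^-1 a b a b a^-1) trace(a) - trace(b a^2 b^-1 a b a b)  (eliminate a^-1) = x^4*y^2*z^2 - x^5*y*z - x^3*y^3*z - 2*x^3*y*z^3 + x^4*z^2 + x^2*z^4 + 6*x^3*y*z + x*y^3*z + x*y*z^3 - x^4 - x^2*y^2 - 5*x^2*z^2 - 4*x*y*z + 4*x^2 + z^2 - 2
trace(a^-3 b a^2 b^-1 a b a b) = trace(b a^2 b^-1 a b a b a^-2) trace(a) - trace(b a^2 b^-1 a b a b a^-1)  (eliminate a^-1) = x^5*y^2*z^2 - x^6*y*z - x^4*y^3*z - 2*x^4*y*z^3 + x^5*z^2 - x^3*y^2*z^2 + x^3*z^4 + 7*x^4*y*z + 2*x^2*y^3*z + 3*x^2*y*z^3 - x^5 - x^3*y^2 - 6*x^3*z^2 - x*y^2*z^2 - x*z^4 - 9*x^2*y*z + 5*x^3 + x*y^2 + 5*x*z^2 + y*z - 5*x

x^5*y^2*z^2 - x^6*y*z - x^4*y^3*z - 2*x^4*y*z^3 + x^5*z^2 - x^3*y^2*z^2 + x^3*z^4 + 7*x^4*y*z + 2*x^2*y^3*z + 3*x^2*y*z^3 - x^5 - x^3*y^2 - 6*x^3*z^2 - x*y^2*z^2 - x*z^4 - 9*x^2*y*z + 5*x^3 + x*y^2 + 5*x*z^2 + y*z - 5*x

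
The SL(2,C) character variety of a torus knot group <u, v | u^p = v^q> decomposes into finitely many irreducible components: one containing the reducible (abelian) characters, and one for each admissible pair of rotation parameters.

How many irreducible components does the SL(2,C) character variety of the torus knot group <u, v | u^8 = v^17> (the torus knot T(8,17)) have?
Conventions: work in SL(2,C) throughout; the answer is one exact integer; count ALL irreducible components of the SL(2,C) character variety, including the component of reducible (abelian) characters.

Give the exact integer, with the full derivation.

57

Gamma = < u, v | u^8 = v^17 > (torus knot T(8,17)); the central element u^8 = v^17 acts as +I or -I in any irreducible SL(2,C) representation.
This locks tr(u) to 2*cos(pi*alpha/8), alpha in 1..7, and tr(v) to 2*cos(pi*beta/17), beta in 1..16, on each component of irreducible characters.
u^8 = (-1)^alpha I and v^17 = (-1)^beta I must agree, so alpha and beta have equal parity.
Counting: 4 odd alphas x 8 odd betas + 3 even alphas x 8 even betas = 32 + 24 = 56.
That is 56 components of irreducible characters, and with the reducible (abelian) component the total is 57.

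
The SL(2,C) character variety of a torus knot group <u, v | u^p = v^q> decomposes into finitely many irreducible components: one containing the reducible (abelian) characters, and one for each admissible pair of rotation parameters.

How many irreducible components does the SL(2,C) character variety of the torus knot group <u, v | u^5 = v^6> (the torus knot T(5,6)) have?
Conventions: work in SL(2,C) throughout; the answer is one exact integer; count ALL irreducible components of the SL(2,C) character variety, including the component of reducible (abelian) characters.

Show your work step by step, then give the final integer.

For T(5,6): irreducibility forces the central element u^5 = v^6 to one of +I, -I.
So on each irreducible component the traces are pinned: tr(u) = 2*cos(pi*alpha/5) with 1 <= alpha <= 4, tr(v) = 2*cos(pi*beta/6) with 1 <= beta <= 5.
u^5 = (-1)^alpha I and v^6 = (-1)^beta I must agree, so alpha and beta have equal parity.
count pairs: odd alpha (2 choices) x odd beta (3), plus even alpha (2) x even beta (2): 2*3 + 2*2 = 10.
Total: 10 irreducible-character components + 1 reducible (abelian) component = 11.

11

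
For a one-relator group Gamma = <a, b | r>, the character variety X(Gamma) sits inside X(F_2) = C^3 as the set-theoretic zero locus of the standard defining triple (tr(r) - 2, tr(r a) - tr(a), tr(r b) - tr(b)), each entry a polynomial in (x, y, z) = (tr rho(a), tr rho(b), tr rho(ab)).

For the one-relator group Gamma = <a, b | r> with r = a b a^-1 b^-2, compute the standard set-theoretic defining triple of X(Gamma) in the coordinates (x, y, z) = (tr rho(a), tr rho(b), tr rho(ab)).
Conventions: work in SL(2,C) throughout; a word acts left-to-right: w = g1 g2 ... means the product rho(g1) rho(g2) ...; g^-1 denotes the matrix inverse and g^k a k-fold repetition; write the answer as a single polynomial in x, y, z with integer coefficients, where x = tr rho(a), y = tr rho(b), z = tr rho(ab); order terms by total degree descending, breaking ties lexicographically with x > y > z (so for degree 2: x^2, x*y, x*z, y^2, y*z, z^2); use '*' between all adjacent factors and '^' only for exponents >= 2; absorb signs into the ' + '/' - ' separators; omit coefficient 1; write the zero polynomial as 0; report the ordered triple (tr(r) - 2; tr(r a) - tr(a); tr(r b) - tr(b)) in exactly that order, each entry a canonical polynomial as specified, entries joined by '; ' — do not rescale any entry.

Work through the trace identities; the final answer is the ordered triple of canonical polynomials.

tr(a b a) = tr(a) tr(b a) - tr(b)  (reduce the a square) = x*z - y
next, tr(a b a b) = tr(b a) tr(b a) - tr(1)  (split on b) = z^2 - 2
tr(b^-1 a b a) = tr(a b a) tr(b) - tr(a b a b)  (eliminate b^-1) = x*y*z - y^2 - z^2 + 2
tr(a b a^-1 b^-1) = tr(b^-1 a b) tr(a) - tr(b^-1 a b a)  (eliminate a^-1) = -x*y*z + x^2 + y^2 + z^2 - 2
and tr(a b a^-1 b^-2) = tr(a b a^-1 b^-1) tr(b) - tr(a b a^-1)  (eliminate b^-1) = -x*y^2*z + x^2*y + y^3 + y*z^2 - 3*y
tr(a^2) = tr(a) tr(a) - tr(1) = x^2 - 2
and tr(b^-1 a^2) = tr(a^2) tr(b) - tr(a^2 b) = x^2*y - x*z - y
tr(a^2 b a) = tr(a) tr(b a^2) - tr(b a) = x^2*z - x*y - z
and tr(b a b) = tr(b) tr(a b) - tr(a) = y*z - x
and tr(a^2 b a b) = tr(a) tr(b a b a) - tr(b a b) = x*z^2 - y*z - x
next, tr(a^2 b a b^-1) = tr(a^2 b a) tr(b) - tr(a^2 b a b) = x^2*y*z - x*y^2 - x*z^2 + x
tr(b^-2 a^2 b a) = tr(a^2 b a b^-1) tr(b) - tr(a^2 b a) = x^2*y^2*z - x*y^3 - x*y*z^2 - x^2*z + 2*x*y + z
next, tr(a b a^-1 b^-2 a) = tr(b^-2 a^2 b) tr(a) - tr(b^-2 a^2 b a) = -x^2*y^2*z + x^3*y + x*y^3 + x*y*z^2 - 3*x*y - z
assemble the triple (tr(r) - 2; tr(r a) - x; tr(r b) - y)

-x*y^2*z + x^2*y + y^3 + y*z^2 - 3*y - 2; -x^2*y^2*z + x^3*y + x*y^3 + x*y*z^2 - 3*x*y - x - z; -x*y*z + x^2 + y^2 + z^2 - y - 2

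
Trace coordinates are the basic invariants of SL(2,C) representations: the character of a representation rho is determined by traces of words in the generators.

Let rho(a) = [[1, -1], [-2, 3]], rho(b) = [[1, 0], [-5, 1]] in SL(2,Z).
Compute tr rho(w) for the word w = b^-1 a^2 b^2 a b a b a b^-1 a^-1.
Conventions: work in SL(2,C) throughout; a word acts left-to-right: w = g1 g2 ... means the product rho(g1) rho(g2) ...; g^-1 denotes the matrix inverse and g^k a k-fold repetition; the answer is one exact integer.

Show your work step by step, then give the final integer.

-112871

rho(b^-1) = [[1, 0], [5, 1]]
... * rho(a) = [[1, -1], [-2, 3]]  ->  [[1, -1], [3, -2]]
... * rho(a) = [[1, -1], [-2, 3]]  ->  [[3, -4], [7, -9]]
... * rho(b) = [[1, 0], [-5, 1]]  ->  [[23, -4], [52, -9]]
... * rho(b) = [[1, 0], [-5, 1]]  ->  [[43, -4], [97, -9]]
... * rho(a) = [[1, -1], [-2, 3]]  ->  [[51, -55], [115, -124]]
... * rho(b) = [[1, 0], [-5, 1]]  ->  [[326, -55], [735, -124]]
... * rho(a) = [[1, -1], [-2, 3]]  ->  [[436, -491], [983, -1107]]
... * rho(b) = [[1, 0], [-5, 1]]  ->  [[2891, -491], [6518, -1107]]
... * rho(a) = [[1, -1], [-2, 3]]  ->  [[3873, -4364], [8732, -9839]]
... * rho(b^-1) = [[1, 0], [5, 1]]  ->  [[-17947, -4364], [-40463, -9839]]
... * rho(a^-1) = [[3, 1], [2, 1]]  ->  [[-62569, -22311], [-141067, -50302]]
tr = -62569 + -50302 = -112871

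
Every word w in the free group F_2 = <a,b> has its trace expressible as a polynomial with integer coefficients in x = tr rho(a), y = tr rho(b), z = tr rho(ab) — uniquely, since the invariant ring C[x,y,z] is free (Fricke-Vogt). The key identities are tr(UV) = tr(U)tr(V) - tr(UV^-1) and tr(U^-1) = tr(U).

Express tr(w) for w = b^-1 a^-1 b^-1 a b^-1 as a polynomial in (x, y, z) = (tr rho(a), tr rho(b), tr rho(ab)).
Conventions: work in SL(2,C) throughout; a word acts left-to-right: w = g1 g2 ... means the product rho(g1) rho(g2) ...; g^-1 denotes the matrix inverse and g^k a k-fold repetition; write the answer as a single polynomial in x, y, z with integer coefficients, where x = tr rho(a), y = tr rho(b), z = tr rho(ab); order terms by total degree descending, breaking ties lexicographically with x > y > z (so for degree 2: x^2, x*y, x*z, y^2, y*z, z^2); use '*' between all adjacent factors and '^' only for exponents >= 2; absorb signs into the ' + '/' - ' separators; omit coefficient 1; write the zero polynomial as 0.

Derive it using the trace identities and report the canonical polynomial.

and tr(b^-1) = tr(b) = y
next, tr(b^-2) = tr(b^-1)*tr(b) - tr(1) = y^2 - 2
tr(a b^-1) = tr(a)*tr(b) - tr(a b) = x*y - z
and tr(a b a) = tr(a)*tr(b a) - tr(b) = x*z - y
and tr(a b a b) = tr(b a)*tr(b a) - tr(1) = z^2 - 2
next, tr(a b a b^-1) = tr(a b a)*tr(b) - tr(a b a b) = x*y*z - y^2 - z^2 + 2
next, tr(b a b^-2 a) = tr(a b a b^-1)*tr(b) - tr(a b a) = x*y^2*z - y^3 - y*z^2 - x*z + 3*y
tr(a b^-2 a^-1 b) = tr(b a b^-2)*tr(a) - tr(b a b^-2 a) = -x*y^2*z + x^2*y + y^3 + y*z^2 - 3*y
tr(b^-1 a^-1 b^-1 a b^-1) = tr(a b^-2 a^-1)*tr(b) - tr(a b^-2 a^-1 b) = x*y^2*z - x^2*y - y*z^2 + y

x*y^2*z - x^2*y - y*z^2 + y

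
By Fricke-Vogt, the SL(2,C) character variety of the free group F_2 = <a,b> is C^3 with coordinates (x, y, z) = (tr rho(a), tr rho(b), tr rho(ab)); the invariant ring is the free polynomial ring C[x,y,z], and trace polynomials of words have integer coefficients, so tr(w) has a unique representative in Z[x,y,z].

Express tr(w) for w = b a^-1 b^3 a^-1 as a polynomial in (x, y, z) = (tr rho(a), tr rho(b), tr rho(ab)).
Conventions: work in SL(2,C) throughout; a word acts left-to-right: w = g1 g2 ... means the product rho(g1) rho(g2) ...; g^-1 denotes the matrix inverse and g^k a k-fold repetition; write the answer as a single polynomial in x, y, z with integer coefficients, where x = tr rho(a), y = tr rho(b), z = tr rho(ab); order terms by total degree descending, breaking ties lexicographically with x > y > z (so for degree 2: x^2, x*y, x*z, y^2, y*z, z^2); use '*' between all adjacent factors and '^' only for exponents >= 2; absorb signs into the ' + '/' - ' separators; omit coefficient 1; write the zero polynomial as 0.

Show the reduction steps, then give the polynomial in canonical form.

x^2*y^4 - 2*x*y^3*z - 2*x^2*y^2 + y^2*z^2 + 3*x*y*z - y^2 - z^2 + 2

use: tr(b^2) = tr(b)*tr(b) - tr(1) = y^2 - 2
apply: tr(b^3) = tr(b)*tr(b^2) - tr(b) = y^3 - 3*y
use: tr(b^4) = tr(b)*tr(b^3) - tr(b^2) = y^4 - 4*y^2 + 2
use: tr(a b^2) = tr(b)*tr(a b) - tr(a) = y*z - x
apply: tr(a b^3) = tr(b)*tr(a b^2) - tr(a b) = y^2*z - x*y - z
use: tr(b^4 a) = tr(b)*tr(a b^3) - tr(a b^2) = y^3*z - x*y^2 - 2*y*z + x
apply: tr(b^3 a^-1 b) = tr(b^4)*tr(a) - tr(b^4 a) = x*y^4 - y^3*z - 3*x*y^2 + 2*y*z + x
use: tr(a b a b) = tr(b a)*tr(b a) - tr(1)   [split at repeated b] = z^2 - 2
use: tr(a b a) = tr(a)*tr(b a) - tr(b) = x*z - y
use: tr(b a b a b) = tr(b)*tr(a b a b) - tr(a b a) = y*z^2 - x*z - y
apply: tr(b a b^3 a) = tr(b)*tr(b a b a b) - tr(b a b a) = y^2*z^2 - x*y*z - y^2 - z^2 + 2
tr(b^3 a^-1 b a) = tr(b a b^3)*tr(a) - tr(b a b^3 a) = x*y^3*z - x^2*y^2 - y^2*z^2 - x*y*z + x^2 + y^2 + z^2 - 2
tr(b a^-1 b^3 a^-1) = tr(b^3 a^-1 b)*tr(a) - tr(b^3 a^-1 b a) = x^2*y^4 - 2*x*y^3*z - 2*x^2*y^2 + y^2*z^2 + 3*x*y*z - y^2 - z^2 + 2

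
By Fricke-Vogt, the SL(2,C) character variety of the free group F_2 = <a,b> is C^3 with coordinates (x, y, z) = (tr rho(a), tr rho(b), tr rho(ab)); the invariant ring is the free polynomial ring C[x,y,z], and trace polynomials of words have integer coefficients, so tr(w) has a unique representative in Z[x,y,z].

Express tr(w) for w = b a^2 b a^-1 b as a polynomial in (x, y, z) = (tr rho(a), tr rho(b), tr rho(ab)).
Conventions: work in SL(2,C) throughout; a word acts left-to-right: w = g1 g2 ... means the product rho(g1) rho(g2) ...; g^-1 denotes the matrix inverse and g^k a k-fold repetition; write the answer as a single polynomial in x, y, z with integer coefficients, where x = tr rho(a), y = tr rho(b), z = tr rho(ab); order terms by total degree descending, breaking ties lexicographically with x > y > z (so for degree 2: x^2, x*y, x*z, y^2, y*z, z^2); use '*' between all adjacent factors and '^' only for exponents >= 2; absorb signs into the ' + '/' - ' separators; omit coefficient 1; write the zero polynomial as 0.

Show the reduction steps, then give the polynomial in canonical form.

trace(b a b) = trace(b) trace(a b) - trace(a)   [square of b] = y*z - x
and trace(b^3 a) = trace(b) trace(b a b) - trace(b a)   [square of b] = y^2*z - x*y - z
trace(b^2) = trace(b) trace(b) - trace(1)   [square of b] = y^2 - 2
trace(b^3) = trace(b) trace(b^2) - trace(b)   [square of b] = y^3 - 3*y
trace(b^2 a^2 b) = trace(a) trace(b^3 a) - trace(b^3)   [square of a] = x*y^2*z - x^2*y - y^3 - x*z + 3*y
trace(b a b a) = trace(b a) trace(b a) - trace(1)   [split at a repeated b] = z^2 - 2
trace(a^2 b a b) = trace(a) trace(b a b a) - trace(b a b)   [square of a] = x*z^2 - y*z - x
next, trace(b a^2) = trace(a) trace(b a) - trace(b)   [square of a] = x*z - y
next, trace(a^2 b a) = trace(a) trace(b a^2) - trace(b a)   [square of a] = x^2*z - x*y - z
trace(b^2 a^2 b a) = trace(b) trace(a^2 b a b) - trace(a^2 b a)   [square of b] = x*y*z^2 - x^2*z - y^2*z + z
trace(b a^2 b a^-1 b) = trace(b^2 a^2 b) trace(a) - trace(b^2 a^2 b a)   [inverse elimination on a] = x^2*y^2*z - x^3*y - x*y^3 - x*y*z^2 + y^2*z + 3*x*y - z

x^2*y^2*z - x^3*y - x*y^3 - x*y*z^2 + y^2*z + 3*x*y - z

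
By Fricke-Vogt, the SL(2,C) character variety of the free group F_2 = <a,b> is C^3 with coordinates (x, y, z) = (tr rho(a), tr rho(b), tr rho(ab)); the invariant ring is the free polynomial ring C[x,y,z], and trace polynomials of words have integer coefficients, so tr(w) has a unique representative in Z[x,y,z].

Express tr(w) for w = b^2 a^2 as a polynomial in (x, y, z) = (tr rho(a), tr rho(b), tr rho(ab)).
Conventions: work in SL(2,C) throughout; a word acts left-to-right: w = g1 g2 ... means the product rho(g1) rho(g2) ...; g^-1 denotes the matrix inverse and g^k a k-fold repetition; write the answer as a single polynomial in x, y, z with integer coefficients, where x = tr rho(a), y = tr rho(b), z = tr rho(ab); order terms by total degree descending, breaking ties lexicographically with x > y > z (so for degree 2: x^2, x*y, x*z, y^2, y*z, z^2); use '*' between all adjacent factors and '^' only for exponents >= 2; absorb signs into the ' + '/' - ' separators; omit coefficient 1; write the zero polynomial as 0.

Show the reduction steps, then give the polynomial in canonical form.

tr(a^2 b) = tr(a) tr(b a) - tr(b) = x*z - y
tr(a^2) = tr(a) tr(a) - tr(1) = x^2 - 2
tr(b^2 a^2) = tr(b) tr(a^2 b) - tr(a^2) = x*y*z - x^2 - y^2 + 2

x*y*z - x^2 - y^2 + 2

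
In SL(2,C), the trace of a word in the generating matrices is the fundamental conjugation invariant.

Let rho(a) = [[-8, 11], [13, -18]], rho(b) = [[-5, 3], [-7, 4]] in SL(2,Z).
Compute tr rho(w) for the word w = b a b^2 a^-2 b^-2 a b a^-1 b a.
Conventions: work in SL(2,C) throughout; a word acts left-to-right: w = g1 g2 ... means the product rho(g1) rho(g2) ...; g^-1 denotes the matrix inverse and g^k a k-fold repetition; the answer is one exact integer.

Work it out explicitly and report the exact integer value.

rho(b) = [[-5, 3], [-7, 4]]
... * rho(a) = [[-8, 11], [13, -18]]  ->  [[79, -109], [108, -149]]
... * rho(b) = [[-5, 3], [-7, 4]]  ->  [[368, -199], [503, -272]]
... * rho(b) = [[-5, 3], [-7, 4]]  ->  [[-447, 308], [-611, 421]]
... * rho(a^-1) = [[-18, -11], [-13, -8]]  ->  [[4042, 2453], [5525, 3353]]
... * rho(a^-1) = [[-18, -11], [-13, -8]]  ->  [[-104645, -64086], [-143039, -87599]]
... * rho(b^-1) = [[4, -3], [7, -5]]  ->  [[-867182, 634365], [-1185349, 867112]]
... * rho(b^-1) = [[4, -3], [7, -5]]  ->  [[971827, -570279], [1328388, -779513]]
... * rho(a) = [[-8, 11], [13, -18]]  ->  [[-15188243, 20955119], [-20760773, 28643502]]
... * rho(b) = [[-5, 3], [-7, 4]]  ->  [[-70744618, 38255747], [-96700649, 52291689]]
... * rho(a^-1) = [[-18, -11], [-13, -8]]  ->  [[776078413, 472144822], [1060819725, 645373627]]
... * rho(b) = [[-5, 3], [-7, 4]]  ->  [[-7185405819, 4216814527], [-9821714014, 5763953683]]
... * rho(a) = [[-8, 11], [13, -18]]  ->  [[112301835403, -154942125495], [153505109991, -211790020448]]
tr = 112301835403 + -211790020448 = -99488185045

-99488185045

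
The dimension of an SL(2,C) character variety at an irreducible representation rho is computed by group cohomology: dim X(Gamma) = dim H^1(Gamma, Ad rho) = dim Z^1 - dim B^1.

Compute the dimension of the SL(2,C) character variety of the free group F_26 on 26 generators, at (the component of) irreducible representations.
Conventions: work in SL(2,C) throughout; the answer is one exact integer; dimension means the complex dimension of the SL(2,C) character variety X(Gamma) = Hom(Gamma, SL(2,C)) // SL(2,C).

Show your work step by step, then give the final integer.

The free group F_26: 26 generators, no relators.
So Z^1 = (sl_2)^26 in full: dim Z^1 = 78.
dim B^1 = 3: the coboundary map is injective because an irreducible image has centralizer 0 in sl_2.
dim X = dim H^1 = dim Z^1 - dim B^1 = 78 - 3 = 75.

75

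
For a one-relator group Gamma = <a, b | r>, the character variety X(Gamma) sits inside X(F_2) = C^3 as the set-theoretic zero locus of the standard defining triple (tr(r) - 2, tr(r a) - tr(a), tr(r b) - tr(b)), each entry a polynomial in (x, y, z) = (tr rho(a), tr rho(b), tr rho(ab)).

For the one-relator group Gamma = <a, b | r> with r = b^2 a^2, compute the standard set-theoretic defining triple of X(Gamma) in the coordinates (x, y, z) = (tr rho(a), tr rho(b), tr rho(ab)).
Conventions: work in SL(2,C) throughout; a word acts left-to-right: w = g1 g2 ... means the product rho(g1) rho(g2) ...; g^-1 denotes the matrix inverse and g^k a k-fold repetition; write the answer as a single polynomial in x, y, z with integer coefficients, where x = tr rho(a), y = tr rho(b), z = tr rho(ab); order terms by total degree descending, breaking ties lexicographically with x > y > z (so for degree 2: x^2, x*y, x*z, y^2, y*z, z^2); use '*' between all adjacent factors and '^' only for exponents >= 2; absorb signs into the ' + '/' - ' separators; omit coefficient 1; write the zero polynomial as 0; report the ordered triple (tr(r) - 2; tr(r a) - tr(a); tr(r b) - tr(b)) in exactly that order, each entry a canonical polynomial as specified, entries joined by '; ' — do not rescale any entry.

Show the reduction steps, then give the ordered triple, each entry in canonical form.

tr(b^2 a) = tr(b) tr(a b) - tr(a)  (reduce the b square) = y*z - x
tr(b^2) = tr(b) tr(b) - tr(1)  (reduce the b square) = y^2 - 2
tr(b^2 a^2) = tr(a) tr(b^2 a) - tr(b^2)  (reduce the a square) = x*y*z - x^2 - y^2 + 2
tr(a b a) = tr(a) tr(b a) - tr(b)  (reduce the a square) = x*z - y
tr(a^3 b) = tr(a) tr(a b a) - tr(a b)  (reduce the a square) = x^2*z - x*y - z
tr(a^2) = tr(a) tr(a) - tr(1)  (reduce the a square) = x^2 - 2
tr(a^3) = tr(a) tr(a^2) - tr(a)  (reduce the a square) = x^3 - 3*x
tr(b^2 a^3) = tr(b) tr(a^3 b) - tr(a^3)  (reduce the b square) = x^2*y*z - x^3 - x*y^2 - y*z + 3*x
tr(b^3 a) = tr(b) tr(b a b) - tr(b a) = y^2*z - x*y - z
tr(b^3) = tr(b) tr(b^2) - tr(b) = y^3 - 3*y
tr(b^2 a^2 b) = tr(a) tr(b^3 a) - tr(b^3) = x*y^2*z - x^2*y - y^3 - x*z + 3*y
assemble the triple (tr(r) - 2; tr(r a) - x; tr(r b) - y)

x*y*z - x^2 - y^2; x^2*y*z - x^3 - x*y^2 - y*z + 2*x; x*y^2*z - x^2*y - y^3 - x*z + 2*y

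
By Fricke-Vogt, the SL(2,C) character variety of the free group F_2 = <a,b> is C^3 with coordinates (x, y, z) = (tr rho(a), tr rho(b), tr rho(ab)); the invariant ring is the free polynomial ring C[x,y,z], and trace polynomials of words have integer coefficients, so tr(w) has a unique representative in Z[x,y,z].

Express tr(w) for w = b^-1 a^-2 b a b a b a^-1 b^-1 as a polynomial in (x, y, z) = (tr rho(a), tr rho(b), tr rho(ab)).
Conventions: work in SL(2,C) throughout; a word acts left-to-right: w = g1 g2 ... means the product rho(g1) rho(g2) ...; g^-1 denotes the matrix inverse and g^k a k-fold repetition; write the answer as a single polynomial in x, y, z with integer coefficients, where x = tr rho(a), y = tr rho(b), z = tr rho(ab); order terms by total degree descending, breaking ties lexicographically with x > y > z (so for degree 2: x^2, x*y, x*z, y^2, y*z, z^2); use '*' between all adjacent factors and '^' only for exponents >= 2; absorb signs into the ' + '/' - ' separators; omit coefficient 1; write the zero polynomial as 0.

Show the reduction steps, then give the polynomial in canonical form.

x^2*y^2*z^3 - 2*x^3*y*z^2 - x*y^3*z^2 - x*y*z^4 + x^4*z + x^2*z^3 + x^3*y + x*y^3 + 6*x*y*z^2 - 5*x^2*z - y^2*z - z^3 - 3*x*y + 3*z

use: tr(a b a) = tr(a) tr(b a) - tr(b)   [square of a] = x*z - y
use: tr(b a b a) = tr(a b) tr(a b) - tr(1)   [split at a repeated a] = z^2 - 2
use: tr(b a b) = tr(b) tr(a b) - tr(a)   [square of b] = y*z - x
tr(a b a b a) = tr(a) tr(b a b a) - tr(b a b)   [square of a] = x*z^2 - y*z - x
tr(a b a b a b) = tr(b a b a) tr(b a) - tr(a b)   [split at a repeated b] = z^3 - 3*z
use: tr(b a b a b^-1 a) = tr(a b a b a) tr(b) - tr(a b a b a b)   [inverse elimination on b] = x*y*z^2 - y^2*z - z^3 - x*y + 3*z
tr(a^-1 b a b a b^-1) = tr(b a b a b^-1) tr(a) - tr(b a b a b^-1 a)   [inverse elimination on a] = -x*y*z^2 + x^2*z + y^2*z + z^3 - 3*z
tr(b^-1 a^-2 b a b a) = tr(a^-1 b a b a b^-1) tr(a) - tr(a^-1 b a b a b^-1 a)   [inverse elimination on a] = -x^2*y*z^2 + x^3*z + x*y^2*z + x*z^3 - 4*x*z + y
tr(b a b a b) = tr(b) tr(a b a b) - tr(a b a)   [square of b] = y*z^2 - x*z - y
tr(b a b a b a b) = tr(b) tr(a b a b a b) - tr(a b a b a)   [square of b] = y*z^3 - x*z^2 - 2*y*z + x
apply: tr(b a b a b a b a) = tr(b a b a b a) tr(b a) - tr(a b a b)   [split at a repeated b] = z^4 - 4*z^2 + 2
use: tr(a^-1 b a b a b a b) = tr(b a b a b a b) tr(a) - tr(b a b a b a b a)   [inverse elimination on a] = x*y*z^3 - x^2*z^2 - z^4 - 2*x*y*z + x^2 + 4*z^2 - 2
use: tr(b a b a b a b^-1 a^-1) = tr(a^-1 b a b a b a) tr(b) - tr(a^-1 b a b a b a b)   [inverse elimination on b] = -x*y*z^3 + x^2*z^2 + y^2*z^2 + z^4 + x*y*z - x^2 - y^2 - 4*z^2 + 2
tr(b^-1 a^-2 b a b a b a) = tr(b a b a b a b^-1 a^-1) tr(a) - tr(b a b a b a b^-1)   [inverse elimination on a] = -x^2*y*z^3 + x^3*z^2 + x*y^2*z^2 + x*z^4 + x^2*y*z - x^3 - x*y^2 - 5*x*z^2 + y*z + 3*x
apply: tr(a^-1 b a b a b) = tr(b a b a b) tr(a) - tr(b a b a b a)   [inverse elimination on a] = x*y*z^2 - x^2*z - z^3 - x*y + 3*z
apply: tr(b^-2 a^-2 b a b a b a) = tr(b^-1 a^-2 b a b a b a) tr(b) - tr(b^-1 a^-2 b a b a b a b)   [inverse elimination on b] = -x^2*y^2*z^3 + x^3*y*z^2 + x*y^3*z^2 + x*y*z^4 + x^2*y^2*z - x^3*y - x*y^3 - 6*x*y*z^2 + x^2*z + y^2*z + z^3 + 4*x*y - 3*z
use: tr(b^-1 a^-2 b a b a b a^-1 b^-1) = tr(b^-2 a^-2 b a b a b) tr(a) - tr(b^-2 a^-2 b a b a b a)   [inverse elimination on a] = x^2*y^2*z^3 - 2*x^3*y*z^2 - x*y^3*z^2 - x*y*z^4 + x^4*z + x^2*z^3 + x^3*y + x*y^3 + 6*x*y*z^2 - 5*x^2*z - y^2*z - z^3 - 3*x*y + 3*z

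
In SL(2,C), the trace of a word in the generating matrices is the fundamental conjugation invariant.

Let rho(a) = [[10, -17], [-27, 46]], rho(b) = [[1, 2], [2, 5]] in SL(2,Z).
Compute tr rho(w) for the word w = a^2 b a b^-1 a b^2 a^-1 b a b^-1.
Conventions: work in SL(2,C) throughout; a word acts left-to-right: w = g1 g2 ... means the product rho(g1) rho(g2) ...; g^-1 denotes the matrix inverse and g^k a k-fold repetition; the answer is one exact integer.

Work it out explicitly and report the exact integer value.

42829197779234

rho(a) = [[10, -17], [-27, 46]]
... * rho(a) = [[10, -17], [-27, 46]]  ->  [[559, -952], [-1512, 2575]]
... * rho(b) = [[1, 2], [2, 5]]  ->  [[-1345, -3642], [3638, 9851]]
... * rho(a) = [[10, -17], [-27, 46]]  ->  [[84884, -144667], [-229597, 391300]]
... * rho(b^-1) = [[5, -2], [-2, 1]]  ->  [[713754, -314435], [-1930585, 850494]]
... * rho(a) = [[10, -17], [-27, 46]]  ->  [[15627285, -26597828], [-42269188, 71942669]]
... * rho(b) = [[1, 2], [2, 5]]  ->  [[-37568371, -101734570], [101616150, 275174969]]
... * rho(b) = [[1, 2], [2, 5]]  ->  [[-241037511, -583809592], [651966088, 1579107145]]
... * rho(a^-1) = [[46, 17], [27, 10]]  ->  [[-26850584490, -9935733607], [72626332963, 26874494946]]
... * rho(b) = [[1, 2], [2, 5]]  ->  [[-46722051704, -103379837015], [126375322855, 279625140656]]
... * rho(a) = [[10, -17], [-27, 46]]  ->  [[2324035082365, -3961197623722], [-6286125569162, 10714375981641]]
... * rho(b^-1) = [[5, -2], [-2, 1]]  ->  [[19542570659269, -8609267788452], [-52859379809092, 23286627119965]]
tr = 19542570659269 + 23286627119965 = 42829197779234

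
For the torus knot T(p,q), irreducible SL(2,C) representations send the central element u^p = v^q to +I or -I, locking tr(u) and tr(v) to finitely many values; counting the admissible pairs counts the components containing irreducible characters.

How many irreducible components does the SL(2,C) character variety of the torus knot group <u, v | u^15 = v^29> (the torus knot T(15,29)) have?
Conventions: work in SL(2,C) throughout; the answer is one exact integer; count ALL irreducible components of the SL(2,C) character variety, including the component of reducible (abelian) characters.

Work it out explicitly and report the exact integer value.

Gamma = < u, v | u^15 = v^29 > (torus knot T(15,29)); the central element u^15 = v^29 acts as +I or -I in any irreducible SL(2,C) representation.
This locks tr(u) to 2*cos(pi*alpha/15), alpha in 1..14, and tr(v) to 2*cos(pi*beta/29), beta in 1..28, on each component of irreducible characters.
Consistency of u^15 = (-1)^alpha I with v^29 = (-1)^beta I forces alpha = beta (mod 2).
count pairs: odd alpha (7 choices) x odd beta (14), plus even alpha (7) x even beta (14): 7*14 + 7*14 = 196.
components with irreducible characters: 196; plus the single component of reducible (abelian) characters: total 197.

197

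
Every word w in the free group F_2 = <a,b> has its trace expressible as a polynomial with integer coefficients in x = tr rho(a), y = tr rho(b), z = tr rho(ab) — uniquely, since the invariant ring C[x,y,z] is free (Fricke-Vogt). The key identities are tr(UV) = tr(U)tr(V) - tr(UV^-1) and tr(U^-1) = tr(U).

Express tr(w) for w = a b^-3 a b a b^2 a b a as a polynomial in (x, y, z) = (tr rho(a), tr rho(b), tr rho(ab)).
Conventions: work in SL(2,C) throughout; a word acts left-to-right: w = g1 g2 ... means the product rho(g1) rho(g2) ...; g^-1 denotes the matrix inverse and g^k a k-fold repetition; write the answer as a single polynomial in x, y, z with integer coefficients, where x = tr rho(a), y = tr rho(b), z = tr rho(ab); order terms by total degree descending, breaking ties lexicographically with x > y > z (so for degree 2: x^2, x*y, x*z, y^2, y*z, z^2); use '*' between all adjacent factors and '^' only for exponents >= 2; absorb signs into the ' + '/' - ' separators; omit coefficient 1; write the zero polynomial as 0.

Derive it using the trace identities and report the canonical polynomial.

x^2*y^4*z^3 - x^3*y^3*z^2 - x*y^5*z^2 - x*y^3*z^4 - x^2*y^2*z^3 + 2*x^3*y*z^2 + 4*x*y^3*z^2 + x*y*z^4 - x^2*y^2*z - x^2*z^3 + y^4*z + y^2*z^3 + x*y^3 - 3*x*y*z^2 + x^2*z - 4*y^2*z - 2*x*y + z

so tr(a b a b) = tr(a b)*tr(a b) - tr(1)   [split at repeated a] = z^2 - 2
tr(b a b a b a) = tr(a b a b)*tr(a b) - tr(b a)   [split at repeated a] = z^3 - 3*z
reduce: tr(a b a) = tr(a)*tr(b a) - tr(b) = x*z - y
tr(b a b a b) = tr(b)*tr(a b a b) - tr(a b a) = y*z^2 - x*z - y
tr(a b a b a b a) = tr(a)*tr(b a b a b a) - tr(b a b a b) = x*z^3 - y*z^2 - 2*x*z + y
tr(a b a^3 b a b) = tr(a)*tr(a b a b a b a) - tr(a b a b a b) = x^2*z^3 - x*y*z^2 - 2*x^2*z - z^3 + x*y + 3*z
reduce: tr(b a b) = tr(b)*tr(a b) - tr(a) = y*z - x
tr(b a^2 b a) = tr(a)*tr(b a b a) - tr(b a b) = x*z^2 - y*z - x
reduce: tr(a^2) = tr(a)*tr(a) - tr(1) = x^2 - 2
so tr(b a^2 b) = tr(b)*tr(a^2 b) - tr(a^2) = x*y*z - x^2 - y^2 + 2
so tr(a b a^2 b a) = tr(a)*tr(b a^2 b a) - tr(b a^2 b) = x^2*z^2 - 2*x*y*z + y^2 - 2
reduce: tr(a b a^3 b a) = tr(a)*tr(a b a^2 b a) - tr(a b a^2 b) = x^3*z^2 - 2*x^2*y*z + x*y^2 - x*z^2 + y*z - x
tr(a b a b^2 a b a^2) = tr(b)*tr(a b a^3 b a b) - tr(a b a^3 b a) = x^2*y*z^3 - x^3*z^2 - x*y^2*z^2 - y*z^3 + x*z^2 + 2*y*z + x
so tr(b a b a b a b a) = tr(b a)*tr(b a b a b a) - tr(b^-1 a^-1 b^-1 a^-1)   [split at repeated b] = z^4 - 4*z^2 + 2
so tr(b a b a b a b) = tr(b)*tr(a b a b a b) - tr(a b a b a) = y*z^3 - x*z^2 - 2*y*z + x
so tr(a b a^2 b a b a b) = tr(a)*tr(b a b a b a b a) - tr(b a b a b a b) = x*z^4 - y*z^3 - 3*x*z^2 + 2*y*z + x
reduce: tr(b^2 a b) = tr(b)*tr(a b^2) - tr(a b) = y^2*z - x*y - z
so tr(b a b a^2 b) = tr(a)*tr(b^2 a b a) - tr(b^2 a b) = x*y*z^2 - x^2*z - y^2*z + z
tr(a b a^2 b a b a) = tr(a)*tr(b a b a^2 b a) - tr(b a b a^2 b) = x^2*z^3 - 2*x*y*z^2 - x^2*z + y^2*z + x*y - z
so tr(a b a b^2 a b a^2 b) = tr(b)*tr(a b a^2 b a b a b) - tr(a b a^2 b a b a) = x*y*z^4 - x^2*z^3 - y^2*z^3 - x*y*z^2 + x^2*z + y^2*z + z
reduce: tr(a b a b^2 a b a^2 b^-1) = tr(a b a b^2 a b a^2)*tr(b) - tr(a b a b^2 a b a^2 b) = x^2*y^2*z^3 - x^3*y*z^2 - x*y^3*z^2 - x*y*z^4 + x^2*z^3 + 2*x*y*z^2 - x^2*z + y^2*z + x*y - z
so tr(b^-1 a b a b^2 a b a^2 b^-1) = tr(a b a b^2 a b a^2 b^-1)*tr(b) - tr(a b a b^2 a b a^2) = x^2*y^3*z^3 - x^3*y^2*z^2 - x*y^4*z^2 - x*y^2*z^4 + x^3*z^2 + 3*x*y^2*z^2 - x^2*y*z + y^3*z + y*z^3 + x*y^2 - x*z^2 - 3*y*z - x
tr(a b^-3 a b a b^2 a b a) = tr(b^-1 a b a b^2 a b a^2 b^-1)*tr(b) - tr(b^-1 a b a b^2 a b a^2) = x^2*y^4*z^3 - x^3*y^3*z^2 - x*y^5*z^2 - x*y^3*z^4 - x^2*y^2*z^3 + 2*x^3*y*z^2 + 4*x*y^3*z^2 + x*y*z^4 - x^2*y^2*z - x^2*z^3 + y^4*z + y^2*z^3 + x*y^3 - 3*x*y*z^2 + x^2*z - 4*y^2*z - 2*x*y + z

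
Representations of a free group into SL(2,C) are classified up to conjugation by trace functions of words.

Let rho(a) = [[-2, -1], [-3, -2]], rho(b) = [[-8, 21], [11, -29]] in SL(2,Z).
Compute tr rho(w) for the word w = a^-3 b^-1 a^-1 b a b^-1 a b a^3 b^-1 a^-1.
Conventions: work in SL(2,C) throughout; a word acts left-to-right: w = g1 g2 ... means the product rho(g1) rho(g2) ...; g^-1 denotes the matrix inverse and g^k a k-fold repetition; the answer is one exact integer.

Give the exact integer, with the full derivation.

rho(a^-1) = [[-2, 1], [3, -2]]
... * rho(a^-1) = [[-2, 1], [3, -2]]  ->  [[7, -4], [-12, 7]]
... * rho(a^-1) = [[-2, 1], [3, -2]]  ->  [[-26, 15], [45, -26]]
... * rho(b^-1) = [[-29, -21], [-11, -8]]  ->  [[589, 426], [-1019, -737]]
... * rho(a^-1) = [[-2, 1], [3, -2]]  ->  [[100, -263], [-173, 455]]
... * rho(b) = [[-8, 21], [11, -29]]  ->  [[-3693, 9727], [6389, -16828]]
... * rho(a) = [[-2, -1], [-3, -2]]  ->  [[-21795, -15761], [37706, 27267]]
... * rho(b^-1) = [[-29, -21], [-11, -8]]  ->  [[805426, 583783], [-1393411, -1009962]]
... * rho(a) = [[-2, -1], [-3, -2]]  ->  [[-3362201, -1972992], [5816708, 3413335]]
... * rho(b) = [[-8, 21], [11, -29]]  ->  [[5194696, -13389453], [-8986979, 23164153]]
... * rho(a) = [[-2, -1], [-3, -2]]  ->  [[29778967, 21584210], [-51518501, -37341327]]
... * rho(a) = [[-2, -1], [-3, -2]]  ->  [[-124310564, -72947387], [215060983, 126201155]]
... * rho(a) = [[-2, -1], [-3, -2]]  ->  [[467463289, 270205338], [-808725431, -467463293]]
... * rho(b^-1) = [[-29, -21], [-11, -8]]  ->  [[-16528694099, -11978371773], [28595133722, 20722940395]]
... * rho(a^-1) = [[-2, 1], [3, -2]]  ->  [[-2877727121, 7428049447], [4978553741, -12850747068]]
tr = -2877727121 + -12850747068 = -15728474189

-15728474189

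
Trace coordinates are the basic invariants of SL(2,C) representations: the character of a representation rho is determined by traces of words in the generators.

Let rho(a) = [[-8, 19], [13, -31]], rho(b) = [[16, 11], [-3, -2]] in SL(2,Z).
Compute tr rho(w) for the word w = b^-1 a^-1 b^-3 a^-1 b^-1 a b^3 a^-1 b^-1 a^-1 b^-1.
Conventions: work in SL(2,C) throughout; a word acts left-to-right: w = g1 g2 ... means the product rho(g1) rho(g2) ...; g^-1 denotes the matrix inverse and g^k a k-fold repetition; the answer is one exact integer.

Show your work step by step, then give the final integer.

rho(b^-1) = [[-2, -11], [3, 16]]
... * rho(a^-1) = [[-31, -19], [-13, -8]]  ->  [[205, 126], [-301, -185]]
... * rho(b^-1) = [[-2, -11], [3, 16]]  ->  [[-32, -239], [47, 351]]
... * rho(b^-1) = [[-2, -11], [3, 16]]  ->  [[-653, -3472], [959, 5099]]
... * rho(b^-1) = [[-2, -11], [3, 16]]  ->  [[-9110, -48369], [13379, 71035]]
... * rho(a^-1) = [[-31, -19], [-13, -8]]  ->  [[911207, 560042], [-1338204, -822481]]
... * rho(b^-1) = [[-2, -11], [3, 16]]  ->  [[-142288, -1062605], [208965, 1560548]]
... * rho(a) = [[-8, 19], [13, -31]]  ->  [[-12675561, 30237283], [18615404, -44406653]]
... * rho(b) = [[16, 11], [-3, -2]]  ->  [[-293520825, -199905737], [431066423, 293582750]]
... * rho(b) = [[16, 11], [-3, -2]]  ->  [[-4096615989, -2828917601], [6016314518, 4154565153]]
... * rho(b) = [[16, 11], [-3, -2]]  ->  [[-57059103021, -39404940677], [83797336829, 57870329392]]
... * rho(a^-1) = [[-31, -19], [-13, -8]]  ->  [[2281096422452, 1399362482815], [-3350031723795, -2055112034887]]
... * rho(b^-1) = [[-2, -11], [3, 16]]  ->  [[-364105396459, -2702260921932], [534727342929, 3968556403553]]
... * rho(a^-1) = [[-31, -19], [-13, -8]]  ->  [[46416659275345, 28536089908177], [-68167780876988, -41908270744075]]
... * rho(b^-1) = [[-2, -11], [3, 16]]  ->  [[-7225048826159, -54005813497963], [10610749521751, 79313257741668]]
tr = -7225048826159 + 79313257741668 = 72088208915509

72088208915509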